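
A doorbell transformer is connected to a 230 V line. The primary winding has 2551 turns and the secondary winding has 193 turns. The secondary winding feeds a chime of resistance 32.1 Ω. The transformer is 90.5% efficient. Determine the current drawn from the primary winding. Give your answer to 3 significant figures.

V_s = 230 × 193/2551 = 17.401 V.
I_s = V_s/R = 17.401/32.1 = 0.54209 A.
P_out = V_s I_s = 17.401 × 0.54209 = 9.4329 W.
P_in = P_out/η = 9.4329/0.905 = 10.423 W.
I_p = P_in/V_p = 10.423/230 = 0.0453 A.

I_p ≈ 0.0453 A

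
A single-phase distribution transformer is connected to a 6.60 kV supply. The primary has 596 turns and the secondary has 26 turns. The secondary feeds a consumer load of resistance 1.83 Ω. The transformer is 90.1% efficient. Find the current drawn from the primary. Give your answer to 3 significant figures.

I_p ≈ 7.62 A

V_s = 6600 × 26/596 = 287.92 V.
I_s = V_s/R = 287.92/1.83 = 157.33 A.
P_out = V_s I_s = 287.92 × 157.33 = 45299 W.
P_in = P_out/η = 45299/0.901 = 50277 W.
I_p = P_in/V_p = 50277/6600 = 7.62 A.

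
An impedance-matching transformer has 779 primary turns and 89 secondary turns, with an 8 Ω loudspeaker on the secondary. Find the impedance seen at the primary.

Z_p = (N_p/N_s)² × Z_s = (779/89)² × 8 = 613 Ω.

Z_p ≈ 613 Ω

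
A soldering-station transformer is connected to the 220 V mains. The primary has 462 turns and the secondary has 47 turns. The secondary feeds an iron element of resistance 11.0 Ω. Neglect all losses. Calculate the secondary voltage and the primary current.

V_s ≈ 22.4 V, I_p ≈ 0.207 A

V_s = V_p × N_s/N_p = 220 × 47/462 = 22.381 V.
I_s = V_s/R = 22.381/11.0 = 2.0346 A.
I_p = I_s × N_s/N_p = 2.0346 × 47/462 = 0.207 A.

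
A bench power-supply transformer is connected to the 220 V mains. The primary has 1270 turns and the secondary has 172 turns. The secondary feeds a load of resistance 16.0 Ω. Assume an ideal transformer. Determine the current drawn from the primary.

I_p ≈ 0.252 A

V_s = V_p × N_s/N_p = 220 × 172/1270 = 29.795 V.
I_s = V_s/R = 29.795/16.0 = 1.8622 A.
For an ideal transformer I_p N_p = I_s N_s, so I_p = 1.8622 × 172/1270 = 0.252 A.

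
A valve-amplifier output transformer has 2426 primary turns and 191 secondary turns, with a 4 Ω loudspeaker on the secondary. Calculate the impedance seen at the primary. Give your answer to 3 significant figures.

Z_p = (N_p/N_s)² × Z_s = (2426/191)² × 4 = 645 Ω.

Z_p ≈ 645 Ω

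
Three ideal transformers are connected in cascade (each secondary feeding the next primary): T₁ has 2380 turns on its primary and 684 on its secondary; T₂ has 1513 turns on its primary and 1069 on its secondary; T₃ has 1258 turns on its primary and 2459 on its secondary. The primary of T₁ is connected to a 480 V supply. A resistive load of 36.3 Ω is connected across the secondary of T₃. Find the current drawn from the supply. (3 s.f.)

After T₁: V = 480.00 × 684/2380 = 137.95 V.
After T₂: V = 137.95 × 1069/1513 = 97.467 V.
After T₃: V = 97.467 × 2459/1258 = 190.52 V.
I_load = 190.52/36.3 = 5.2484 A, so P_out = 190.52 × 5.2484 = 999.93 W.
All ideal ⇒ P_in = P_out, so I_supply = 999.93/480 = 2.08 A.

I_supply ≈ 2.08 A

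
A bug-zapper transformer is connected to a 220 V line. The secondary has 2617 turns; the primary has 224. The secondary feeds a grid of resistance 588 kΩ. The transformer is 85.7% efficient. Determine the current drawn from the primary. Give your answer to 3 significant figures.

V_s = 220 × 2617/224 = 2570.3 V.
I_s = V_s/R = 2570.3/588000 = 0.0043712 A.
P_out = V_s I_s = 2570.3 × 0.0043712 = 11.235 W.
P_in = P_out/η = 11.235/0.857 = 13.110 W.
I_p = P_in/V_p = 13.110/220 = 0.0596 A.

I_p ≈ 0.0596 A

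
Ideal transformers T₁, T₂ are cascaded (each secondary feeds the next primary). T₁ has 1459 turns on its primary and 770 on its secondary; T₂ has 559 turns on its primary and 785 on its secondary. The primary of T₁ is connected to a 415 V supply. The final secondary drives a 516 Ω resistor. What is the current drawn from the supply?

I_supply ≈ 0.442 A

After T₁: V = 415.00 × 770/1459 = 219.02 V.
After T₂: V = 219.02 × 785/559 = 307.57 V.
I_load = 307.57/516 = 0.59606 A, so P_out = 307.57 × 0.59606 = 183.33 W.
All ideal ⇒ P_in = P_out, so I_supply = 183.33/415 = 0.442 A.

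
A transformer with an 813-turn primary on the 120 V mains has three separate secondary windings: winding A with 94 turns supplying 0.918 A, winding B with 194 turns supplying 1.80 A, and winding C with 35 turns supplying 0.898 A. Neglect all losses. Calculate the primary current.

V_A = 120 × 94/813 = 13.875 V; V_B = 120 × 194/813 = 28.635 V; V_C = 120 × 35/813 = 5.1661 V.
P_out = V_A I_A + V_B I_B + V_C I_C = 13.875×0.918 + 28.635×1.80 + 5.1661×0.898 = 12.737 + 51.542 + 4.6391 = 68.918 W.
Ideal ⇒ P_in = P_out, so I_p = P_out/V_p = 68.918/120 = 0.574 A.

I_p ≈ 0.574 A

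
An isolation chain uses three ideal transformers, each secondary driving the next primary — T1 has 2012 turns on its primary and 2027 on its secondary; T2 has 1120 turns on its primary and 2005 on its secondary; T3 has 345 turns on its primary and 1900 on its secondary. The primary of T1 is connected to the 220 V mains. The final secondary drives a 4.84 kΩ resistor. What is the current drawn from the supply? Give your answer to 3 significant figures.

I_supply ≈ 4.48 A

Secondary of T1: V = 220.00 × 2027/2012 = 221.64 V.
Secondary of T2: V = 221.64 × 2005/1120 = 396.78 V.
Secondary of T3: V = 396.78 × 1900/345 = 2185.1 V.
I_load = 2185.1/4840 = 0.45148 A, so P_out = 2185.1 × 0.45148 = 986.54 W.
All ideal ⇒ P_in = P_out, so I_supply = 986.54/220 = 4.48 A.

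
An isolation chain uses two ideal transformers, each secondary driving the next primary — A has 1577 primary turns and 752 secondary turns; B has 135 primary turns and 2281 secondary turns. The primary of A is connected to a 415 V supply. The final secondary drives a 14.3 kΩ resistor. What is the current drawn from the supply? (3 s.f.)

After A: V = 415.00 × 752/1577 = 197.89 V.
After B: V = 197.89 × 2281/135 = 3343.7 V.
I_load = 3343.7/14300 = 0.23382 A, so P_out = 3343.7 × 0.23382 = 781.84 W.
All ideal ⇒ P_in = P_out, so I_supply = 781.84/415 = 1.88 A.

I_supply ≈ 1.88 A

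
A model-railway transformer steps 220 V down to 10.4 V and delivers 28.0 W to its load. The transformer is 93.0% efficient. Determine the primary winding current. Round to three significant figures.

P_in = P_out/η = 28.0/0.930 = 30.108 W.
I_p = P_in/V_p = 30.108/220 = 0.137 A.

I_p ≈ 0.137 A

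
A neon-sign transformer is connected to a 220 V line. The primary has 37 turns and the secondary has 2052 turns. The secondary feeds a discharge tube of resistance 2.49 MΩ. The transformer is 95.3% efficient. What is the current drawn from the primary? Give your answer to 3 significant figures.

V_s = 220 × 2052/37 = 12201 V.
I_s = V_s/R = 12201/(2.49×10^6) = 0.0049000 A.
P_out = V_s I_s = 12201 × 0.0049000 = 59.786 W.
P_in = P_out/η = 59.786/0.953 = 62.734 W.
I_p = P_in/V_p = 62.734/220 = 0.285 A.

I_p ≈ 0.285 A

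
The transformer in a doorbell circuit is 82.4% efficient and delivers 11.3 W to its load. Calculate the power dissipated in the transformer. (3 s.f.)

P_in = P_out/η = 11.3/0.824 = 13.7136 W.
P_loss = P_in − P_out = 13.7136 − 11.3 = 2.41 W.

P_loss ≈ 2.41 W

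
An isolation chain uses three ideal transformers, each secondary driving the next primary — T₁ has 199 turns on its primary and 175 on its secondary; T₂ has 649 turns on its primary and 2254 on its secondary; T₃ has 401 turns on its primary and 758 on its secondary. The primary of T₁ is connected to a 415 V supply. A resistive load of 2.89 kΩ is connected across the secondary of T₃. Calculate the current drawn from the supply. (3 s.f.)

I_supply ≈ 4.79 A

Secondary of T₁: V = 415.00 × 175/199 = 364.95 V.
Secondary of T₂: V = 364.95 × 2254/649 = 1267.5 V.
Secondary of T₃: V = 1267.5 × 758/401 = 2395.9 V.
I_load = 2395.9/2890 = 0.82903 A, so P_out = 2395.9 × 0.82903 = 1986.3 W.
All ideal ⇒ P_in = P_out, so I_supply = 1986.3/415 = 4.79 A.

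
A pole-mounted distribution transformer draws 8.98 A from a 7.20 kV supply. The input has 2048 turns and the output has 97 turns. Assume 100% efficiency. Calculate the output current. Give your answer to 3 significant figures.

I_out ≈ 190 A

I_out/I_in = N_in/N_out, so I_out = 8.98 × 2048/97 = 190 A.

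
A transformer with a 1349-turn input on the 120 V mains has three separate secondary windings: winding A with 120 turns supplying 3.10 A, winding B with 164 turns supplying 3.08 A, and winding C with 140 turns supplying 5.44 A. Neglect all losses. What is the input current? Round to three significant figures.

I_in ≈ 1.21 A

V_A = 120 × 120/1349 = 10.675 V; V_B = 120 × 164/1349 = 14.589 V; V_C = 120 × 140/1349 = 12.454 V.
P_out = V_A I_A + V_B I_B + V_C I_C = 10.675×3.10 + 14.589×3.08 + 12.454×5.44 = 33.091 + 44.933 + 67.748 = 145.77 W.
Ideal ⇒ P_in = P_out, so I_in = P_out/V_in = 145.77/120 = 1.21 A.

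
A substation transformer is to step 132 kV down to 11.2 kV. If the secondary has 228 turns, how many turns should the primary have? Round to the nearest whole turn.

N_p/N_s = V_p/V_s, so N_p = 228 × 132000/11200 = 2687.1 ≈ 2687 turns.

N_p = 2687 turns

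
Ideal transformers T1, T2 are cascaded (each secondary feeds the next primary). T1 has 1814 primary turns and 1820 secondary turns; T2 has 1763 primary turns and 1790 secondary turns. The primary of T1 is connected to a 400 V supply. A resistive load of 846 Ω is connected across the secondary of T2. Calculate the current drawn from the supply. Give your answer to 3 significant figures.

I_supply ≈ 0.491 A

Secondary of T1: V = 400.00 × 1820/1814 = 401.32 V.
Secondary of T2: V = 401.32 × 1790/1763 = 407.47 V.
I_load = 407.47/846 = 0.48164 A, so P_out = 407.47 × 0.48164 = 196.25 W.
All ideal ⇒ P_in = P_out, so I_supply = 196.25/400 = 0.491 A.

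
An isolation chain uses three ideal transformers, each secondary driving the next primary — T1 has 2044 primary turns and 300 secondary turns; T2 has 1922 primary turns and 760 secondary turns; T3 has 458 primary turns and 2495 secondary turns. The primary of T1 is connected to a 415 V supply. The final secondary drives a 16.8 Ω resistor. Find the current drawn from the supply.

After T1: V = 415.00 × 300/2044 = 60.910 V.
After T2: V = 60.910 × 760/1922 = 24.085 V.
After T3: V = 24.085 × 2495/458 = 131.21 V.
I_load = 131.21/16.8 = 7.8099 A, so P_out = 131.21 × 7.8099 = 1024.7 W.
All ideal ⇒ P_in = P_out, so I_supply = 1024.7/415 = 2.47 A.

I_supply ≈ 2.47 A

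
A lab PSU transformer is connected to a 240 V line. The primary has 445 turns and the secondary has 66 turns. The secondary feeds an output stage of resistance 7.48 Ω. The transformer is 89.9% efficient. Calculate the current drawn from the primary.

I_p ≈ 0.785 A

V_s = 240 × 66/445 = 35.596 V.
I_s = V_s/R = 35.596/7.48 = 4.7588 A.
P_out = V_s I_s = 35.596 × 4.7588 = 169.39 W.
P_in = P_out/η = 169.39/0.899 = 188.42 W.
I_p = P_in/V_p = 188.42/240 = 0.785 A.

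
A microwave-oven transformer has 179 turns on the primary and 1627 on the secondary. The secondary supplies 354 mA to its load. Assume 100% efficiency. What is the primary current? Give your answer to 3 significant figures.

I_p ≈ 3.22 A

For an ideal transformer I_p/I_s = N_s/N_p, so I_p = 0.354 × 1627/179 = 3.22 A.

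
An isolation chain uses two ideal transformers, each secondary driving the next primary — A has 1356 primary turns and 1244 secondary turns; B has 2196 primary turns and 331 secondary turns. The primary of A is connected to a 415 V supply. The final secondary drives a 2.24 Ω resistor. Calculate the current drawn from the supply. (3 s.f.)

I_supply ≈ 3.54 A

Secondary of A: V = 415.00 × 1244/1356 = 380.72 V.
Secondary of B: V = 380.72 × 331/2196 = 57.386 V.
I_load = 57.386/2.24 = 25.619 A, so P_out = 57.386 × 25.619 = 1470.1 W.
All ideal ⇒ P_in = P_out, so I_supply = 1470.1/415 = 3.54 A.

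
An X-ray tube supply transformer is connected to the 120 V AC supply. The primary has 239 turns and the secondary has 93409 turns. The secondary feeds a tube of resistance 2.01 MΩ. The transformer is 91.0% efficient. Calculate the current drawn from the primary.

V_s = 120 × 93409/239 = 46900 V.
I_s = V_s/R = 46900/(2.01×10^6) = 0.023333 A.
P_out = V_s I_s = 46900 × 0.023333 = 1094.3 W.
P_in = P_out/η = 1094.3/0.910 = 1202.6 W.
I_p = P_in/V_p = 1202.6/120 = 10.0 A.

I_p ≈ 10.0 A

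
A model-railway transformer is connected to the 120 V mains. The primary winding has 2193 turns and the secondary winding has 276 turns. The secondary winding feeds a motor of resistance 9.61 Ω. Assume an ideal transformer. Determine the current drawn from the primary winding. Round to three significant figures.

V_s = V_p × N_s/N_p = 120 × 276/2193 = 15.103 V.
I_s = V_s/R = 15.103/9.61 = 1.5716 A.
For an ideal transformer I_p N_p = I_s N_s, so I_p = 1.5716 × 276/2193 = 0.198 A.

I_p ≈ 0.198 A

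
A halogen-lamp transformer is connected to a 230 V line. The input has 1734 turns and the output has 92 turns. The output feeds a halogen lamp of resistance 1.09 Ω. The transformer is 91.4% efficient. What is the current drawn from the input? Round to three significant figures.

I_in ≈ 0.650 A

V_out = 230 × 92/1734 = 12.203 V.
I_out = V_out/R = 12.203/1.09 = 11.195 A.
P_out = V_out I_out = 12.203 × 11.195 = 136.62 W.
P_in = P_out/η = 136.62/0.914 = 149.47 W.
I_in = P_in/V_in = 149.47/230 = 0.650 A.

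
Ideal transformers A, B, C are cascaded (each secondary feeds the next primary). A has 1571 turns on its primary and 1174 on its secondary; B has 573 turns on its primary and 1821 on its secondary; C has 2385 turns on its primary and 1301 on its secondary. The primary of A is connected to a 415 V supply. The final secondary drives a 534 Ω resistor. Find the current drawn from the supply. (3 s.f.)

I_supply ≈ 1.30 A

Secondary of A: V = 415.00 × 1174/1571 = 310.13 V.
Secondary of B: V = 310.13 × 1821/573 = 985.59 V.
Secondary of C: V = 985.59 × 1301/2385 = 537.63 V.
I_load = 537.63/534 = 1.0068 A, so P_out = 537.63 × 1.0068 = 541.29 W.
All ideal ⇒ P_in = P_out, so I_supply = 541.29/415 = 1.30 A.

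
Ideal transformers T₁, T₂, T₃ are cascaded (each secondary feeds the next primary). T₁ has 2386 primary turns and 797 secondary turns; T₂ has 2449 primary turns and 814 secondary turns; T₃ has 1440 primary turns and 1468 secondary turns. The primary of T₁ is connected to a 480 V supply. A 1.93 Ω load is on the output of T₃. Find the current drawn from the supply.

I_supply ≈ 3.19 A

Secondary of T₁: V = 480.00 × 797/2386 = 160.34 V.
Secondary of T₂: V = 160.34 × 814/2449 = 53.292 V.
Secondary of T₃: V = 53.292 × 1468/1440 = 54.329 V.
I_load = 54.329/1.93 = 28.150 A, so P_out = 54.329 × 28.150 = 1529.3 W.
All ideal ⇒ P_in = P_out, so I_supply = 1529.3/480 = 3.19 A.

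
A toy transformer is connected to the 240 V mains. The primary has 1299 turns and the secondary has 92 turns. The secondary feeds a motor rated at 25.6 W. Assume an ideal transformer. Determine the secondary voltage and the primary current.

V_s = V_p × N_s/N_p = 240 × 92/1299 = 16.998 V.
I_s = P/V_s = 25.6/16.998 = 1.5061 A.
I_p = I_s × N_s/N_p = 1.5061 × 92/1299 = 0.107 A.

V_s ≈ 17.0 V, I_p ≈ 0.107 A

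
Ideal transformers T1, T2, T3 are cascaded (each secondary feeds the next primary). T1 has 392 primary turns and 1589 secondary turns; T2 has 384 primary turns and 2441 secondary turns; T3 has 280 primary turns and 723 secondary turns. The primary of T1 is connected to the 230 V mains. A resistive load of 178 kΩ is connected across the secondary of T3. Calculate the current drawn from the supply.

I_supply ≈ 5.72 A

Secondary of T1: V = 230.00 × 1589/392 = 932.32 V.
Secondary of T2: V = 932.32 × 2441/384 = 5926.6 V.
Secondary of T3: V = 5926.6 × 723/280 = 15303 V.
I_load = 15303/178000 = 0.085973 A, so P_out = 15303 × 0.085973 = 1315.7 W.
All ideal ⇒ P_in = P_out, so I_supply = 1315.7/230 = 5.72 A.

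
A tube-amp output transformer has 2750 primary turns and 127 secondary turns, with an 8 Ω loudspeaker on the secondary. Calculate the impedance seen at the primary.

Z_p = (N_p/N_s)² × Z_s = (2750/127)² × 8 = 3750 Ω.

Z_p ≈ 3750 Ω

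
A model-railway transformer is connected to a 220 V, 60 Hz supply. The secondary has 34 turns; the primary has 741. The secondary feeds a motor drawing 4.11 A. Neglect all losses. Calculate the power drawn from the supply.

P ≈ 41.5 W

I_p = I_s × N_s/N_p = 4.11 × 34/741 = 0.18858 A.
P = V_p I_p = 220 × 0.18858 = 41.5 W.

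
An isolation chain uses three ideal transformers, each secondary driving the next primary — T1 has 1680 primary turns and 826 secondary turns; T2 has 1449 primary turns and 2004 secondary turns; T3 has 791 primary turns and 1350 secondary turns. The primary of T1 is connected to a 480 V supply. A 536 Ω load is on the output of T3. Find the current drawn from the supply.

I_supply ≈ 1.21 A

Secondary of T1: V = 480.00 × 826/1680 = 236.00 V.
Secondary of T2: V = 236.00 × 2004/1449 = 326.39 V.
Secondary of T3: V = 326.39 × 1350/791 = 557.06 V.
I_load = 557.06/536 = 1.0393 A, so P_out = 557.06 × 1.0393 = 578.94 W.
All ideal ⇒ P_in = P_out, so I_supply = 578.94/480 = 1.21 A.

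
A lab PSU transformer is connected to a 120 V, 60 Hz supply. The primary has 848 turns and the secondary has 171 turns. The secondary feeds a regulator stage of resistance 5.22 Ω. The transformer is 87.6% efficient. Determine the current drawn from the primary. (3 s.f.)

V_s = 120 × 171/848 = 24.198 V.
I_s = V_s/R = 24.198/5.22 = 4.6357 A.
P_out = V_s I_s = 24.198 × 4.6357 = 112.17 W.
P_in = P_out/η = 112.17/0.876 = 128.05 W.
I_p = P_in/V_p = 128.05/120 = 1.07 A.

I_p ≈ 1.07 A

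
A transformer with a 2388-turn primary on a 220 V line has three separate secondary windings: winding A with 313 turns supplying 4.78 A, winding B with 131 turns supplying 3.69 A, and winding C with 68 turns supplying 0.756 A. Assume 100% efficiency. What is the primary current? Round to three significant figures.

I_p ≈ 0.850 A

V_A = 220 × 313/2388 = 28.836 V; V_B = 220 × 131/2388 = 12.069 V; V_C = 220 × 68/2388 = 6.2647 V.
P_out = V_A I_A + V_B I_B + V_C I_C = 28.836×4.78 + 12.069×3.69 + 6.2647×0.756 = 137.84 + 44.533 + 4.7361 = 187.10 W.
Ideal ⇒ P_in = P_out, so I_p = P_out/V_p = 187.10/220 = 0.850 A.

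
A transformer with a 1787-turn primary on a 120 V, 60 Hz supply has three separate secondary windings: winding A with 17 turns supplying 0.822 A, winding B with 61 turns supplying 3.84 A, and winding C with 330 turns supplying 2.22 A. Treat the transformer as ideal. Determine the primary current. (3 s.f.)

V_A = 120 × 17/1787 = 1.1416 V; V_B = 120 × 61/1787 = 4.0963 V; V_C = 120 × 330/1787 = 22.160 V.
P_out = V_A I_A + V_B I_B + V_C I_C = 1.1416×0.822 + 4.0963×3.84 + 22.160×2.22 = 0.93838 + 15.730 + 49.195 = 65.863 W.
Ideal ⇒ P_in = P_out, so I_p = P_out/V_p = 65.863/120 = 0.549 A.

I_p ≈ 0.549 A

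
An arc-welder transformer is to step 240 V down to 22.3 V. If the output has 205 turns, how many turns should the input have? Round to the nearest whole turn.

N_in/N_out = V_in/V_out, so N_in = 205 × 240/22.3 = 2206.3 ≈ 2206 turns.

N_in = 2206 turns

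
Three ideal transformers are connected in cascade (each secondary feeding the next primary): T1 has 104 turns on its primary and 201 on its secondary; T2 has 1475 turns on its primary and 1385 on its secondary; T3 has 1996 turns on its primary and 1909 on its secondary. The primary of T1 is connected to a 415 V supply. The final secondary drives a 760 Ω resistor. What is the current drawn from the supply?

I_supply ≈ 1.65 A

Secondary of T1: V = 415.00 × 201/104 = 802.07 V.
Secondary of T2: V = 802.07 × 1385/1475 = 753.13 V.
Secondary of T3: V = 753.13 × 1909/1996 = 720.30 V.
I_load = 720.30/760 = 0.94776 A, so P_out = 720.30 × 0.94776 = 682.68 W.
All ideal ⇒ P_in = P_out, so I_supply = 682.68/415 = 1.65 A.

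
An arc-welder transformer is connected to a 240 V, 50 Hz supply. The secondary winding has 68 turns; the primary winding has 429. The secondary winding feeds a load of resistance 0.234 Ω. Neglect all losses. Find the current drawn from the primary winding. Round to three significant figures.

I_p ≈ 25.8 A

V_s = V_p × N_s/N_p = 240 × 68/429 = 38.042 V.
I_s = V_s/R = 38.042/0.234 = 162.57 A.
For an ideal transformer I_p N_p = I_s N_s, so I_p = 162.57 × 68/429 = 25.8 A.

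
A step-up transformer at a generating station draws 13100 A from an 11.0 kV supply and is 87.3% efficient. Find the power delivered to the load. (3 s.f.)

P_out ≈ 1.26×10^8 W

P_in = V_p I_p = 11000 × 13100 = 1.4410×10^8 W.
P_out = η P_in = 0.873 × 1.4410×10^8 = 1.26×10^8 W.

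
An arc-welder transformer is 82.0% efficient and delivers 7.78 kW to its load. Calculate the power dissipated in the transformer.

P_in = P_out/η = 7780/0.820 = 9487.80 W.
P_loss = P_in − P_out = 9487.80 − 7780 = 1710 W.

P_loss ≈ 1710 W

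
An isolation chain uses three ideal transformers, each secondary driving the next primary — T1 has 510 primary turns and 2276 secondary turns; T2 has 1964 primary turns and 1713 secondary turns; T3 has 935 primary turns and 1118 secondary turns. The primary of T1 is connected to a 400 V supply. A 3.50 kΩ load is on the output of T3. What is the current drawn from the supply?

I_supply ≈ 2.48 A

After T1: V = 400.00 × 2276/510 = 1785.1 V.
After T2: V = 1785.1 × 1713/1964 = 1557.0 V.
After T3: V = 1557.0 × 1118/935 = 1861.7 V.
I_load = 1861.7/3500 = 0.53191 A, so P_out = 1861.7 × 0.53191 = 990.26 W.
All ideal ⇒ P_in = P_out, so I_supply = 990.26/400 = 2.48 A.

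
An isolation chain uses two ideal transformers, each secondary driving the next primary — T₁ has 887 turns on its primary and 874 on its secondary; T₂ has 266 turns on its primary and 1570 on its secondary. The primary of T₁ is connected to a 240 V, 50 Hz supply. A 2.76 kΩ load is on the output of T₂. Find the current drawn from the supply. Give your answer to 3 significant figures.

Secondary of T₁: V = 240.00 × 874/887 = 236.48 V.
Secondary of T₂: V = 236.48 × 1570/266 = 1395.8 V.
I_load = 1395.8/2760 = 0.50572 A, so P_out = 1395.8 × 0.50572 = 705.87 W.
All ideal ⇒ P_in = P_out, so I_supply = 705.87/240 = 2.94 A.

I_supply ≈ 2.94 A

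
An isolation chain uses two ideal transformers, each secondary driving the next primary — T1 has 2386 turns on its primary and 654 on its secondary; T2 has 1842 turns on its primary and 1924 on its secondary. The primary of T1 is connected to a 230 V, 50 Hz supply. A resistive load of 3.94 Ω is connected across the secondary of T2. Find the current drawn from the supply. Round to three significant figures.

I_supply ≈ 4.78 A

Secondary of T1: V = 230.00 × 654/2386 = 63.043 V.
Secondary of T2: V = 63.043 × 1924/1842 = 65.849 V.
I_load = 65.849/3.94 = 16.713 A, so P_out = 65.849 × 16.713 = 1100.5 W.
All ideal ⇒ P_in = P_out, so I_supply = 1100.5/230 = 4.78 A.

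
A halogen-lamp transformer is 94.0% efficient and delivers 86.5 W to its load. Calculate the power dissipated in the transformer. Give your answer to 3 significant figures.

P_loss ≈ 5.52 W

P_in = P_out/η = 86.5/0.940 = 92.0213 W.
P_loss = P_in − P_out = 92.0213 − 86.5 = 5.52 W.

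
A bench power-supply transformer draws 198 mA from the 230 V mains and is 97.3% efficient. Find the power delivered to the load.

P_out ≈ 44.3 W

P_in = V_p I_p = 230 × 0.198 = 45.540 W.
P_out = η P_in = 0.973 × 45.540 = 44.3 W.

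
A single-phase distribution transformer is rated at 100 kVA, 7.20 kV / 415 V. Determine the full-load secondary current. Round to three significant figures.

I_s ≈ 241 A

I_s = S/V_s = 100000/415 = 241 A.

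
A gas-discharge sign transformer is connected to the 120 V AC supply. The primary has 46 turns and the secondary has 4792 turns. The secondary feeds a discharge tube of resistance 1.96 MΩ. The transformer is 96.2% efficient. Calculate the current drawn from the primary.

V_s = 120 × 4792/46 = 12501 V.
I_s = V_s/R = 12501/(1.96×10^6) = 0.0063780 A.
P_out = V_s I_s = 12501 × 0.0063780 = 79.730 W.
P_in = P_out/η = 79.730/0.962 = 82.880 W.
I_p = P_in/V_p = 82.880/120 = 0.691 A.

I_p ≈ 0.691 A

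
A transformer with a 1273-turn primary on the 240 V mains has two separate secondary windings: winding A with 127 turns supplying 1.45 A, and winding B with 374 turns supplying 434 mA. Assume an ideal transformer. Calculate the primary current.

I_p ≈ 0.272 A

V_A = 240 × 127/1273 = 23.943 V; V_B = 240 × 374/1273 = 70.511 V.
P_out = V_A I_A + V_B I_B = 23.943×1.45 + 70.511×0.434 = 34.718 + 30.602 = 65.320 W.
Ideal ⇒ P_in = P_out, so I_p = P_out/V_p = 65.320/240 = 0.272 A.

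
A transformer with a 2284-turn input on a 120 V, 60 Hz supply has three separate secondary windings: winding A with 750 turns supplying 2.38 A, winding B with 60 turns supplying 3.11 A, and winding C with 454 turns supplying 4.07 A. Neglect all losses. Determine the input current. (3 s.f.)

I_in ≈ 1.67 A

V_A = 120 × 750/2284 = 39.405 V; V_B = 120 × 60/2284 = 3.1524 V; V_C = 120 × 454/2284 = 23.853 V.
P_out = V_A I_A + V_B I_B + V_C I_C = 39.405×2.38 + 3.1524×3.11 + 23.853×4.07 = 93.783 + 9.8039 + 97.081 = 200.67 W.
Ideal ⇒ P_in = P_out, so I_in = P_out/V_in = 200.67/120 = 1.67 A.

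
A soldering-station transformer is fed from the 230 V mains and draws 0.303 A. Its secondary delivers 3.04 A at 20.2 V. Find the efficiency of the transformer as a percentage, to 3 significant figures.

P_in = 230 × 0.303 = 69.6900 W.
P_out = 20.2 × 3.04 = 61.4080 W.
η = P_out/P_in = 61.4080/69.6900 = 0.881.

η ≈ 88.1%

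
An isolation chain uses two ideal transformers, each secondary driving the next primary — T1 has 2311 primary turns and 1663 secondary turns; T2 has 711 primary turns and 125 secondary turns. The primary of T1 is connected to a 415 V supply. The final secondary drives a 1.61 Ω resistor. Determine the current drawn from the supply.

I_supply ≈ 4.13 A

Secondary of T1: V = 415.00 × 1663/2311 = 298.63 V.
Secondary of T2: V = 298.63 × 125/711 = 52.503 V.
I_load = 52.503/1.61 = 32.610 A, so P_out = 52.503 × 32.610 = 1712.1 W.
All ideal ⇒ P_in = P_out, so I_supply = 1712.1/415 = 4.13 A.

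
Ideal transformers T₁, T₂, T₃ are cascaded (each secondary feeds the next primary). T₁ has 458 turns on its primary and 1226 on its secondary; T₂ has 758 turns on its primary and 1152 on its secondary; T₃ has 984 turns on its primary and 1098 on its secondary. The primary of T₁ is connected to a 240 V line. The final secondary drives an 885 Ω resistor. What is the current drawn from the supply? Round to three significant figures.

I_supply ≈ 5.59 A

Secondary of T₁: V = 240.00 × 1226/458 = 642.45 V.
Secondary of T₂: V = 642.45 × 1152/758 = 976.38 V.
Secondary of T₃: V = 976.38 × 1098/984 = 1089.5 V.
I_load = 1089.5/885 = 1.2311 A, so P_out = 1089.5 × 1.2311 = 1341.3 W.
All ideal ⇒ P_in = P_out, so I_supply = 1341.3/240 = 5.59 A.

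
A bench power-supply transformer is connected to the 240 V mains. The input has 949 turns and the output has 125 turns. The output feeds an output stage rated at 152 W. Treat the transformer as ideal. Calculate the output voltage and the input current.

V_out ≈ 31.6 V, I_in ≈ 0.633 A

V_out = V_in × N_out/N_in = 240 × 125/949 = 31.612 V.
I_out = P/V_out = 152/31.612 = 4.8083 A.
I_in = I_out × N_out/N_in = 4.8083 × 125/949 = 0.633 A.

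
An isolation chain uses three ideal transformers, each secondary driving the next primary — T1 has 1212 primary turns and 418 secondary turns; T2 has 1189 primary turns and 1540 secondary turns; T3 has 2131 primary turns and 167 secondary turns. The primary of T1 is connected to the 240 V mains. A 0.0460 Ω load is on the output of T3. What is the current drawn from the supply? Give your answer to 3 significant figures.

I_supply ≈ 6.39 A

After T1: V = 240.00 × 418/1212 = 82.772 V.
After T2: V = 82.772 × 1540/1189 = 107.21 V.
After T3: V = 107.21 × 167/2131 = 8.4015 V.
I_load = 8.4015/0.0460 = 182.64 A, so P_out = 8.4015 × 182.64 = 1534.5 W.
All ideal ⇒ P_in = P_out, so I_supply = 1534.5/240 = 6.39 A.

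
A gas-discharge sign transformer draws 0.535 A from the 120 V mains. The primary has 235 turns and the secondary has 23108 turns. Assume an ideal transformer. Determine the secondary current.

I_s/I_p = N_p/N_s, so I_s = 0.535 × 235/23108 = 0.00544 A.

I_s ≈ 0.00544 A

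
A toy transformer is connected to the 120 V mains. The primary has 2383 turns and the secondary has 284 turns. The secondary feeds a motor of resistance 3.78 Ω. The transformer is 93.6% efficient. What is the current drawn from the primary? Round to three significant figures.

I_p ≈ 0.482 A

V_s = 120 × 284/2383 = 14.301 V.
I_s = V_s/R = 14.301/3.78 = 3.7834 A.
P_out = V_s I_s = 14.301 × 3.7834 = 54.108 W.
P_in = P_out/η = 54.108/0.936 = 57.807 W.
I_p = P_in/V_p = 57.807/120 = 0.482 A.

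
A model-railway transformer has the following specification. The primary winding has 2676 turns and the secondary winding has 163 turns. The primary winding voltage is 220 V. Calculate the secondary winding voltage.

V_s ≈ 13.4 V

V_s/V_p = N_s/N_p, so V_s = 220 × 163/2676 = 13.4 V.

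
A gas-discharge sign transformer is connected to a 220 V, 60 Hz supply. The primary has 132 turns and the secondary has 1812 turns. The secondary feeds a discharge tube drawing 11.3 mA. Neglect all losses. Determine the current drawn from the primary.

For an ideal transformer I_p N_p = I_s N_s, so I_p = 0.0113 × 1812/132 = 0.155 A.

I_p ≈ 0.155 A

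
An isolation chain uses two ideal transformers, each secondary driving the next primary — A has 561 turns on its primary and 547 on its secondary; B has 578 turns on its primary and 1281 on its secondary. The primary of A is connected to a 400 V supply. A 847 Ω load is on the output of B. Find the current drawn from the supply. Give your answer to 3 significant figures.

After A: V = 400.00 × 547/561 = 390.02 V.
After B: V = 390.02 × 1281/578 = 864.38 V.
I_load = 864.38/847 = 1.0205 A, so P_out = 864.38 × 1.0205 = 882.12 W.
All ideal ⇒ P_in = P_out, so I_supply = 882.12/400 = 2.21 A.

I_supply ≈ 2.21 A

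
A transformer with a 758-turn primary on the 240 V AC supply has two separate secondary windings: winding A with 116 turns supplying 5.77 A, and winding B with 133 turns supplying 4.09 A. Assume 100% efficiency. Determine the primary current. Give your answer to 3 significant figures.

I_p ≈ 1.60 A

V_A = 240 × 116/758 = 36.728 V; V_B = 240 × 133/758 = 42.111 V.
P_out = V_A I_A + V_B I_B = 36.728×5.77 + 42.111×4.09 = 211.92 + 172.23 = 384.16 W.
Ideal ⇒ P_in = P_out, so I_p = P_out/V_p = 384.16/240 = 1.60 A.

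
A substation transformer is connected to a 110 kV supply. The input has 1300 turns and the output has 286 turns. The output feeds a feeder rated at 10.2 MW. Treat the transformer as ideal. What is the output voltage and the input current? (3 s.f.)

V_out = V_in × N_out/N_in = 110000 × 286/1300 = 24200 V.
I_out = P/V_out = 1.02×10^7/24200 = 421.49 A.
I_in = I_out × N_out/N_in = 421.49 × 286/1300 = 92.7 A.

V_out ≈ 24200 V, I_in ≈ 92.7 A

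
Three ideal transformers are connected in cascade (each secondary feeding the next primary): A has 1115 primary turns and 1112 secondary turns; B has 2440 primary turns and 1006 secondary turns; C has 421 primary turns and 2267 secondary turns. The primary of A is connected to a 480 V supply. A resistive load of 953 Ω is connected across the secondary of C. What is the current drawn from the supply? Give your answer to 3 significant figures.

I_supply ≈ 2.47 A

After A: V = 480.00 × 1112/1115 = 478.71 V.
After B: V = 478.71 × 1006/2440 = 197.37 V.
After C: V = 197.37 × 2267/421 = 1062.8 V.
I_load = 1062.8/953 = 1.1152 A, so P_out = 1062.8 × 1.1152 = 1185.2 W.
All ideal ⇒ P_in = P_out, so I_supply = 1185.2/480 = 2.47 A.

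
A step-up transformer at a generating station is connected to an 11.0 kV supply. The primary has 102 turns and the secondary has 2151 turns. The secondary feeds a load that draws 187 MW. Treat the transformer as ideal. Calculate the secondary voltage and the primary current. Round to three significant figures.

V_s ≈ 232000 V, I_p ≈ 17000 A

V_s = V_p × N_s/N_p = 11000 × 2151/102 = 231970 V.
I_s = P/V_s = 1.87×10^8/231970 = 806.14 A.
I_p = I_s × N_s/N_p = 806.14 × 2151/102 = 17000 A.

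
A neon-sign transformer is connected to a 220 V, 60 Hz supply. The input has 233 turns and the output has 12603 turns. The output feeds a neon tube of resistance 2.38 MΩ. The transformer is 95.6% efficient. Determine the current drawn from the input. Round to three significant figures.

I_in ≈ 0.283 A

V_out = 220 × 12603/233 = 11900 V.
I_out = V_out/R = 11900/(2.38×10^6) = 0.0049999 A.
P_out = V_out I_out = 11900 × 0.0049999 = 59.498 W.
P_in = P_out/η = 59.498/0.956 = 62.237 W.
I_in = P_in/V_in = 62.237/220 = 0.283 A.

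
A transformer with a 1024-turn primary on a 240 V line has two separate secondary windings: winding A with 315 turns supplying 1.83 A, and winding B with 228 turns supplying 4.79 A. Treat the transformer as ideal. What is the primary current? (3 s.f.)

I_p ≈ 1.63 A

V_A = 240 × 315/1024 = 73.828 V; V_B = 240 × 228/1024 = 53.438 V.
P_out = V_A I_A + V_B I_B = 73.828×1.83 + 53.438×4.79 = 135.11 + 255.97 = 391.07 W.
Ideal ⇒ P_in = P_out, so I_p = P_out/V_p = 391.07/240 = 1.63 A.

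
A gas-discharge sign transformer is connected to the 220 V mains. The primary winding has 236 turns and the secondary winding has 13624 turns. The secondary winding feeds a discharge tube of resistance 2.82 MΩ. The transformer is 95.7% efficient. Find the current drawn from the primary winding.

I_p ≈ 0.272 A

V_s = 220 × 13624/236 = 12700 V.
I_s = V_s/R = 12700/(2.82×10^6) = 0.0045037 A.
P_out = V_s I_s = 12700 × 0.0045037 = 57.198 W.
P_in = P_out/η = 57.198/0.957 = 59.768 W.
I_p = P_in/V_p = 59.768/220 = 0.272 A.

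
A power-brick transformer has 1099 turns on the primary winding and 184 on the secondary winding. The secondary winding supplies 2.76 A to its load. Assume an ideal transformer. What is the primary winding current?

For an ideal transformer I_p/I_s = N_s/N_p, so I_p = 2.76 × 184/1099 = 0.462 A.

I_p ≈ 0.462 A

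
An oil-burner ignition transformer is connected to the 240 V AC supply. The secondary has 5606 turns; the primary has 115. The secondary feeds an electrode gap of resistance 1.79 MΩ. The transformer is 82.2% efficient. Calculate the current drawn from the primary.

I_p ≈ 0.388 A

V_s = 240 × 5606/115 = 11699 V.
I_s = V_s/R = 11699/(1.79×10^6) = 0.0065360 A.
P_out = V_s I_s = 11699 × 0.0065360 = 76.468 W.
P_in = P_out/η = 76.468/0.822 = 93.027 W.
I_p = P_in/V_p = 93.027/240 = 0.388 A.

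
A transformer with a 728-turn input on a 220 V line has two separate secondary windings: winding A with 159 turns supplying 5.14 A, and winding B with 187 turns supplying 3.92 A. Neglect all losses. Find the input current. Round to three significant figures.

V_A = 220 × 159/728 = 48.049 V; V_B = 220 × 187/728 = 56.511 V.
P_out = V_A I_A + V_B I_B = 48.049×5.14 + 56.511×3.92 = 246.97 + 221.52 = 468.50 W.
Ideal ⇒ P_in = P_out, so I_in = P_out/V_in = 468.50/220 = 2.13 A.

I_in ≈ 2.13 A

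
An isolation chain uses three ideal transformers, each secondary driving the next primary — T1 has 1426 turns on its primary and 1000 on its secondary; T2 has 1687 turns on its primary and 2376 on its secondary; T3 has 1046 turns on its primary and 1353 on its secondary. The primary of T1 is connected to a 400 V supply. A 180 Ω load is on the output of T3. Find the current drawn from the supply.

I_supply ≈ 3.63 A

Secondary of T1: V = 400.00 × 1000/1426 = 280.50 V.
Secondary of T2: V = 280.50 × 2376/1687 = 395.07 V.
Secondary of T3: V = 395.07 × 1353/1046 = 511.02 V.
I_load = 511.02/180 = 2.8390 A, so P_out = 511.02 × 2.8390 = 1450.8 W.
All ideal ⇒ P_in = P_out, so I_supply = 1450.8/400 = 3.63 A.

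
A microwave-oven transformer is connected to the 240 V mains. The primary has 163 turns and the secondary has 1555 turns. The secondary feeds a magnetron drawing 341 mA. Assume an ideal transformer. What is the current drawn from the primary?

I_p ≈ 3.25 A

For an ideal transformer I_p N_p = I_s N_s, so I_p = 0.341 × 1555/163 = 3.25 A.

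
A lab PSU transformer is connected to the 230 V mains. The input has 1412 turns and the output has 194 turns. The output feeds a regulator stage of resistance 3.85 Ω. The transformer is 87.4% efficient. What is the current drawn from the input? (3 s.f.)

I_in ≈ 1.29 A

V_out = 230 × 194/1412 = 31.601 V.
I_out = V_out/R = 31.601/3.85 = 8.2079 A.
P_out = V_out I_out = 31.601 × 8.2079 = 259.38 W.
P_in = P_out/η = 259.38/0.874 = 296.77 W.
I_in = P_in/V_in = 296.77/230 = 1.29 A.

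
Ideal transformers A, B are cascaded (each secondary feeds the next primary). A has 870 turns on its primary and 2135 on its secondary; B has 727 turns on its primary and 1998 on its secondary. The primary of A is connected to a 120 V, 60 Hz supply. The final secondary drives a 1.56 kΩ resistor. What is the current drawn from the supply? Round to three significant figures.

I_supply ≈ 3.50 A

After A: V = 120.00 × 2135/870 = 294.48 V.
After B: V = 294.48 × 1998/727 = 809.32 V.
I_load = 809.32/1560 = 0.51880 A, so P_out = 809.32 × 0.51880 = 419.87 W.
All ideal ⇒ P_in = P_out, so I_supply = 419.87/120 = 3.50 A.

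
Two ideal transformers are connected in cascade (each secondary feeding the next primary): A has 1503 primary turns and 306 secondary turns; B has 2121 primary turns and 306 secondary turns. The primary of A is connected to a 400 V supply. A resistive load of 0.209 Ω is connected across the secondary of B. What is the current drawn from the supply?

Secondary of A: V = 400.00 × 306/1503 = 81.437 V.
Secondary of B: V = 81.437 × 306/2121 = 11.749 V.
I_load = 11.749/0.209 = 56.216 A, so P_out = 11.749 × 56.216 = 660.48 W.
All ideal ⇒ P_in = P_out, so I_supply = 660.48/400 = 1.65 A.

I_supply ≈ 1.65 A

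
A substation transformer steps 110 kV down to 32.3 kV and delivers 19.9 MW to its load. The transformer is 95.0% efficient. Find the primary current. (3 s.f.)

P_in = P_out/η = 1.99×10^7/0.950 = 2.0947×10^7 W.
I_p = P_in/V_p = 2.0947×10^7/110000 = 190 A.

I_p ≈ 190 A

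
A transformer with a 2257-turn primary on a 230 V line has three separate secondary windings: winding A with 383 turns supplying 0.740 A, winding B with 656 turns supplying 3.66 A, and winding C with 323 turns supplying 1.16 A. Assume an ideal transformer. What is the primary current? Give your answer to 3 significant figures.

I_p ≈ 1.36 A

V_A = 230 × 383/2257 = 39.030 V; V_B = 230 × 656/2257 = 66.850 V; V_C = 230 × 323/2257 = 32.915 V.
P_out = V_A I_A + V_B I_B + V_C I_C = 39.030×0.740 + 66.850×3.66 + 32.915×1.16 = 28.882 + 244.67 + 38.182 = 311.73 W.
Ideal ⇒ P_in = P_out, so I_p = P_out/V_p = 311.73/230 = 1.36 A.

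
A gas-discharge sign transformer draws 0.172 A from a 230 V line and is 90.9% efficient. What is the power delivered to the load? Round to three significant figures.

P_out ≈ 36.0 W

P_in = V_in I_in = 230 × 0.172 = 39.560 W.
P_out = η P_in = 0.909 × 39.560 = 36.0 W.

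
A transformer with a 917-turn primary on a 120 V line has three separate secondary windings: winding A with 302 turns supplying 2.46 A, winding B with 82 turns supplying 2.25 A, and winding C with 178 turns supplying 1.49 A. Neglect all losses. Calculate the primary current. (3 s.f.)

V_A = 120 × 302/917 = 39.520 V; V_B = 120 × 82/917 = 10.731 V; V_C = 120 × 178/917 = 23.293 V.
P_out = V_A I_A + V_B I_B + V_C I_C = 39.520×2.46 + 10.731×2.25 + 23.293×1.49 = 97.220 + 24.144 + 34.707 = 156.07 W.
Ideal ⇒ P_in = P_out, so I_p = P_out/V_p = 156.07/120 = 1.30 A.

I_p ≈ 1.30 A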